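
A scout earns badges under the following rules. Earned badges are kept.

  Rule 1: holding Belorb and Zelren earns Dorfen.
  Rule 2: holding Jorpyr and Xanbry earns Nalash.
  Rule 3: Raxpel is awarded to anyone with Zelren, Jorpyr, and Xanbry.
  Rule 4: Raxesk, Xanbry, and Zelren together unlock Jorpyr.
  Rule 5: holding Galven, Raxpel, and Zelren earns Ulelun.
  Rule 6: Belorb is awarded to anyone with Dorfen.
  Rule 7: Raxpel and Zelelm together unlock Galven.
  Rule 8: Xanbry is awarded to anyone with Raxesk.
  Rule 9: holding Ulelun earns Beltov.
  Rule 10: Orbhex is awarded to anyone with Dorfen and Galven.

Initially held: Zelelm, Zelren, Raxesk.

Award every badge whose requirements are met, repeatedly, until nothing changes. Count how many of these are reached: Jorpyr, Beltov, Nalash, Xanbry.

4

With Raxesk, Xanbry is earned (Rule 8).
With Raxesk, Xanbry, and Zelren, Jorpyr is earned (Rule 4).
With Jorpyr and Xanbry, Nalash is earned (Rule 2).
With Zelren, Jorpyr, and Xanbry, Raxpel is earned (Rule 3).
With Raxpel and Zelelm, Galven is earned (Rule 7).
With Galven, Raxpel, and Zelren, Ulelun is earned (Rule 5).
With Ulelun, Beltov is earned (Rule 9).
Jorpyr: reached.
Beltov: reached.
Nalash: reached.
Xanbry: reached.
All 4 are reached.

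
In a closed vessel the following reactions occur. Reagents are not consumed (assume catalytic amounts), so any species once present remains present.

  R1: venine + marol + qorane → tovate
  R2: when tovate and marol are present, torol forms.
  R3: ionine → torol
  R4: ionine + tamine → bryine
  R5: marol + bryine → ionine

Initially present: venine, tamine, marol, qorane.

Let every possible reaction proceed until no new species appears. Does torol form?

Yes

venine, marol, and qorane present → tovate forms (R1).
tovate and marol present → torol forms (R2).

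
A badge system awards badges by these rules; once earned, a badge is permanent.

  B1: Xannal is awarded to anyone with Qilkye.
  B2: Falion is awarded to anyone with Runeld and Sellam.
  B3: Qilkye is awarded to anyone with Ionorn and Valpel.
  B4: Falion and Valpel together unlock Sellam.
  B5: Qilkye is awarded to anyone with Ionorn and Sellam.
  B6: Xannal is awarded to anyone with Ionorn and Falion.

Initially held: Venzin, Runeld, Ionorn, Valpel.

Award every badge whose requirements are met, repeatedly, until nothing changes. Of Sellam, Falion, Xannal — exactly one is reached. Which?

Xannal

With Ionorn and Valpel, Qilkye is earned (B3).
With Qilkye, Xannal is earned (B1).
Sellam would need Falion and Valpel (B4), but Falion is never earned. Falion would need Runeld and Sellam (B2), but Sellam is never earned.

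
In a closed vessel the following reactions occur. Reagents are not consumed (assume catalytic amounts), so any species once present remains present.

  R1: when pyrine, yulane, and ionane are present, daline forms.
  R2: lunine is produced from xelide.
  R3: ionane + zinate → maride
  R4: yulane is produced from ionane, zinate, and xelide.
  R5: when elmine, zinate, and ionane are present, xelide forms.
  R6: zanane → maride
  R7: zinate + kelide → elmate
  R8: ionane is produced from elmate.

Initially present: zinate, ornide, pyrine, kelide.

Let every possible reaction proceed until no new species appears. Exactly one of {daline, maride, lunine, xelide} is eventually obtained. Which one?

maride

zinate and kelide present → elmate forms (R7).
elmate present → ionane forms (R8).
ionane and zinate present → maride forms (R3).
xelide would need elmine, zinate, and ionane (R5), but elmine never forms. daline would need pyrine, yulane, and ionane (R1), but yulane never forms. lunine would need xelide (R2), but xelide never forms.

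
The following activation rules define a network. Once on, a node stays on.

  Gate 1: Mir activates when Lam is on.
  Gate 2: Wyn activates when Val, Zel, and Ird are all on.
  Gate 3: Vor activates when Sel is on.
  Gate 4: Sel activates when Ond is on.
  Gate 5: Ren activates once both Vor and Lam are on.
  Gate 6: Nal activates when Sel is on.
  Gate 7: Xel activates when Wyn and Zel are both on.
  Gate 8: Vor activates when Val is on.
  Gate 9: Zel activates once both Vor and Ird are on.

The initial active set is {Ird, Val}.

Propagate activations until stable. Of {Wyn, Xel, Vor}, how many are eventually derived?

3

Gate 8: Val on → Vor on.
Vor and Ird are on, so Zel activates (Gate 9).
Gate 2: Val, Zel, and Ird on → Wyn on.
Gate 7: Wyn and Zel on → Xel on.
Wyn: reached.
Xel: reached.
Vor: reached.
All 3 are reached.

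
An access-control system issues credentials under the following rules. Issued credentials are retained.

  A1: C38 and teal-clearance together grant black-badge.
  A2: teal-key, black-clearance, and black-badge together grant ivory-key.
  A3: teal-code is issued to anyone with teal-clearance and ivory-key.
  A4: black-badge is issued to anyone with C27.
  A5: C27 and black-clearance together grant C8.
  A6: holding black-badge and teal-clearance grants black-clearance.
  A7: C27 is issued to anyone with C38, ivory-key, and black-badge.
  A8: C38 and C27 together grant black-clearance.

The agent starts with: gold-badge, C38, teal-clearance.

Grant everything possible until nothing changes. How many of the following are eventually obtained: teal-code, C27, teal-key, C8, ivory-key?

0

teal-code would need teal-clearance and ivory-key (A3), but ivory-key is never granted.
C27 would need C38, ivory-key, and black-badge (A7), but ivory-key is never granted.
No rule produces teal-key, and it is not given.
C8 would need C27 and black-clearance (A5), but C27 is never granted.
ivory-key would need teal-key, black-clearance, and black-badge (A2), but teal-key is never granted.
None of the 5 are reached.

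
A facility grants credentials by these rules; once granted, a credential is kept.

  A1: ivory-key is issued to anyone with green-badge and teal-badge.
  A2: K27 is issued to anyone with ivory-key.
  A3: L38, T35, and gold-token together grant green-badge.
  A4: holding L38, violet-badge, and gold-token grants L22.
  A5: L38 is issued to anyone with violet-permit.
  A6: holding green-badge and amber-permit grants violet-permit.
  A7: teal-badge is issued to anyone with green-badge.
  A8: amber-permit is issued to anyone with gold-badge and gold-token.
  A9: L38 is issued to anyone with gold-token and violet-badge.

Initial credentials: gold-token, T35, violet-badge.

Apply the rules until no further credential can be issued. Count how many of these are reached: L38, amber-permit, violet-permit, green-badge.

2

Holding gold-token and violet-badge grants L38 (A9).
Holding L38, T35, and gold-token grants green-badge (A3).
L38: reached.
amber-permit would need gold-badge and gold-token (A8), but gold-badge is never granted.
violet-permit would need green-badge and amber-permit (A6), but amber-permit is never granted.
green-badge: reached.
Reached: L38 and green-badge — 2 of the 4.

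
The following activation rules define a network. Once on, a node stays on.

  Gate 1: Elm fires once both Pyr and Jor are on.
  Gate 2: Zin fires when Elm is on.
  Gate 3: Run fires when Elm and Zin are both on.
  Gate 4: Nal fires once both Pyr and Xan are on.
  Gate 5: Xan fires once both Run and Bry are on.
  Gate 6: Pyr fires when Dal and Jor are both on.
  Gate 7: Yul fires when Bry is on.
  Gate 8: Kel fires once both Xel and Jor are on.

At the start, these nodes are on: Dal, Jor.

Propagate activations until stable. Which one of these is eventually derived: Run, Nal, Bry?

Run

Dal and Jor are on, so Pyr fires (Gate 6).
Pyr and Jor are on, so Elm fires (Gate 1).
Elm is on, so Zin fires (Gate 2).
Elm and Zin are on, so Run fires (Gate 3).
Nal would need Pyr and Xan (Gate 4), but Xan never turns on. No rule produces Bry, and it is not given.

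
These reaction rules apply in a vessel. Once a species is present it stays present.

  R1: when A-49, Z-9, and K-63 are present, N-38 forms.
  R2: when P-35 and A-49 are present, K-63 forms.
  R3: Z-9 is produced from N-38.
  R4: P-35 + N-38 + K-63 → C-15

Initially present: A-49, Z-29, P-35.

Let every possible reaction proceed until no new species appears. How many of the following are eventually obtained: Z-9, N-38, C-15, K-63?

1

P-35 and A-49 present → K-63 forms (R2).
Z-9 would need N-38 (R3), but N-38 never forms.
N-38 would need A-49, Z-9, and K-63 (R1), but Z-9 never forms.
C-15 would need P-35, N-38, and K-63 (R4), but N-38 never forms.
K-63: reached.
Reached: K-63 — 1 of the 4.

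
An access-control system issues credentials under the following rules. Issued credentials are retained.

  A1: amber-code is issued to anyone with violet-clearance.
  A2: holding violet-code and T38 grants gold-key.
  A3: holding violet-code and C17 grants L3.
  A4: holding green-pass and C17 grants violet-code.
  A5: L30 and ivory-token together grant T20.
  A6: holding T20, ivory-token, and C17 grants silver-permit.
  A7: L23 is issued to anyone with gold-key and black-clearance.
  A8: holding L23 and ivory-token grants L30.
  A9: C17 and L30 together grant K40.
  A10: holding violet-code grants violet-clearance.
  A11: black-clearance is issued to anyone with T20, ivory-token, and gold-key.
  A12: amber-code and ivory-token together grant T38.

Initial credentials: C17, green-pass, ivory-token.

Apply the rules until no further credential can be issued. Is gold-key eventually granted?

Yes

Holding green-pass and C17 grants violet-code (A4).
Holding violet-code grants violet-clearance (A10).
Holding violet-clearance grants amber-code (A1).
Holding amber-code and ivory-token grants T38 (A12).
Holding violet-code and T38 grants gold-key (A2).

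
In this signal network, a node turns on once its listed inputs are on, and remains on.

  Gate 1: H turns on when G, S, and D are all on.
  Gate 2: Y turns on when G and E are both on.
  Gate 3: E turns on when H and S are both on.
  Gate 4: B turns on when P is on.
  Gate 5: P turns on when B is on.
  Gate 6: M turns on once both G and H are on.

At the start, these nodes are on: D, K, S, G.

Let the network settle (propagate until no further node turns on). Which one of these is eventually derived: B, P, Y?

Gate 1: G, S, and D on → H on.
H and S are on, so E turns on (Gate 3).
Gate 2: G and E on → Y on.
P would need B (Gate 5), but B never turns on. B would need P (Gate 4), but P never turns on.

Y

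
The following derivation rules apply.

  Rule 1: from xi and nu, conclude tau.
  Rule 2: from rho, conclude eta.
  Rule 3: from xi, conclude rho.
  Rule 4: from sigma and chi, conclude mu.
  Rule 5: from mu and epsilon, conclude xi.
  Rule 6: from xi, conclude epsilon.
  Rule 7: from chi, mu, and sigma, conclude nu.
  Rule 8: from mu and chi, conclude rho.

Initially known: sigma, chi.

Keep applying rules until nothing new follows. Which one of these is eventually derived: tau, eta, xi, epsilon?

eta

sigma and chi hold, so mu follows (Rule 4).
From mu and chi, Rule 8 gives rho.
rho holds, so eta follows (Rule 2).
epsilon would need xi (Rule 6), but xi is never established. xi would need mu and epsilon (Rule 5), but epsilon is never established. tau would need xi and nu (Rule 1), but xi is never established.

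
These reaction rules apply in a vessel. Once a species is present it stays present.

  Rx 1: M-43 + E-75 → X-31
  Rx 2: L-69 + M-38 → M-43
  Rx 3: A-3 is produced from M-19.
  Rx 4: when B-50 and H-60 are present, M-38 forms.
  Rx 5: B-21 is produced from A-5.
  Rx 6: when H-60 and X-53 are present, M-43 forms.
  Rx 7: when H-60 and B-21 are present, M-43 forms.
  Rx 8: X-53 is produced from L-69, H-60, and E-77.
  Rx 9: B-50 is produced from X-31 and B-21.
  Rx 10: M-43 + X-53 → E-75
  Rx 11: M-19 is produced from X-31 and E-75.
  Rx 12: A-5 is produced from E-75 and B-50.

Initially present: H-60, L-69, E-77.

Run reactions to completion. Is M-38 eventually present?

M-38 would need B-50 and H-60 (Rx 4), but B-50 never forms.

No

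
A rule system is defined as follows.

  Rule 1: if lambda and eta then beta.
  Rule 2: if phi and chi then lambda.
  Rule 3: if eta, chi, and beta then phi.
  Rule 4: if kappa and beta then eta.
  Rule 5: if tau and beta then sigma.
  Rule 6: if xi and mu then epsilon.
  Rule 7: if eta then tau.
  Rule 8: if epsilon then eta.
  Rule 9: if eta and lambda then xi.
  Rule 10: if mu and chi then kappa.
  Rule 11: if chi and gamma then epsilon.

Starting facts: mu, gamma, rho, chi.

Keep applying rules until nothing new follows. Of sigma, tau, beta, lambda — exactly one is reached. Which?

tau

From chi and gamma, Rule 11 gives epsilon.
From epsilon, Rule 8 gives eta.
eta holds, so tau follows (Rule 7).
sigma would need tau and beta (Rule 5), but beta is never established. beta would need lambda and eta (Rule 1), but lambda is never established. lambda would need phi and chi (Rule 2), but phi is never established.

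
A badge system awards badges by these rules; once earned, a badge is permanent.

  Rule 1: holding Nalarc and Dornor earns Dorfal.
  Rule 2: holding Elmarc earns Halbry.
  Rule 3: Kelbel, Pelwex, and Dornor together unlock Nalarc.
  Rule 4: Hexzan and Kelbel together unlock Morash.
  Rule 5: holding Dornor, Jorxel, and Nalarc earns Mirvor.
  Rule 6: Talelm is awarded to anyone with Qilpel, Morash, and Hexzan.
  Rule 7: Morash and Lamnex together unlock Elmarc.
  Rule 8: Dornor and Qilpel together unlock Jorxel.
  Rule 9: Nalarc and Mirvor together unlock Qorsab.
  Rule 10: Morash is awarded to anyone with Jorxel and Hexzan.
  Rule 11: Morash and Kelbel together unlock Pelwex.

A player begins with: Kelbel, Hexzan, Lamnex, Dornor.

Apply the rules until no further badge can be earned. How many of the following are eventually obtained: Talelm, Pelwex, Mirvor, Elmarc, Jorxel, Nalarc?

With Hexzan and Kelbel, Morash is earned (Rule 4).
With Morash and Lamnex, Elmarc is earned (Rule 7).
With Morash and Kelbel, Pelwex is earned (Rule 11).
With Kelbel, Pelwex, and Dornor, Nalarc is earned (Rule 3).
Talelm would need Qilpel, Morash, and Hexzan (Rule 6), but Qilpel is never earned.
Pelwex: reached.
Mirvor would need Dornor, Jorxel, and Nalarc (Rule 5), but Jorxel is never earned.
Elmarc: reached.
Jorxel would need Dornor and Qilpel (Rule 8), but Qilpel is never earned.
Nalarc: reached.
Reached: Pelwex, Elmarc, and Nalarc — 3 of the 6.

3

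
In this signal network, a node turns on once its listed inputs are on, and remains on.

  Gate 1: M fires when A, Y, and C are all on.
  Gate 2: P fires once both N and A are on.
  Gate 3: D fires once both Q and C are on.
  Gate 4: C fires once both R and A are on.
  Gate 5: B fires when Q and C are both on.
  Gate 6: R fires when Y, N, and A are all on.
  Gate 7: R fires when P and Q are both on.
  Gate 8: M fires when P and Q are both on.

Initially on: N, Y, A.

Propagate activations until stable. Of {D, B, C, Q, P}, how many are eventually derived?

2

Y, N, and A are on, so R fires (Gate 6).
N and A are on, so P fires (Gate 2).
Gate 4: R and A on → C on.
D would need Q and C (Gate 3), but Q never turns on.
B would need Q and C (Gate 5), but Q never turns on.
C: reached.
No rule produces Q, and it is not given.
P: reached.
Reached: C and P — 2 of the 5.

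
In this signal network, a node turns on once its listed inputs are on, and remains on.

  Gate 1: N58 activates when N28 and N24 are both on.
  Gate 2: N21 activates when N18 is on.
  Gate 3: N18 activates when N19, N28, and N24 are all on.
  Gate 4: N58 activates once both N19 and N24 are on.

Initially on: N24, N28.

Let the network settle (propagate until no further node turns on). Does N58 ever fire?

N28 and N24 are on, so N58 activates (Gate 1).

Yes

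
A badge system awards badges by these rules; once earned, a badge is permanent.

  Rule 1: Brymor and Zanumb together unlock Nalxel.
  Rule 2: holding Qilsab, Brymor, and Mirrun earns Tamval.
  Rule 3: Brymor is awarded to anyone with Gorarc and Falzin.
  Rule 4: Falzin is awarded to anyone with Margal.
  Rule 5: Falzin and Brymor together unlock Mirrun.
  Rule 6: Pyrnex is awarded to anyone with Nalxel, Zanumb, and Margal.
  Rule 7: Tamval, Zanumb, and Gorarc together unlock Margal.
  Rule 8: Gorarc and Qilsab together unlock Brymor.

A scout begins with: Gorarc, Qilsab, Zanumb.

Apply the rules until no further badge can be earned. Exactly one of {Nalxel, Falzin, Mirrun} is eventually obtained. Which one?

Nalxel

With Gorarc and Qilsab, Brymor is earned (Rule 8).
With Brymor and Zanumb, Nalxel is earned (Rule 1).
Mirrun would need Falzin and Brymor (Rule 5), but Falzin is never earned. Falzin would need Margal (Rule 4), but Margal is never earned.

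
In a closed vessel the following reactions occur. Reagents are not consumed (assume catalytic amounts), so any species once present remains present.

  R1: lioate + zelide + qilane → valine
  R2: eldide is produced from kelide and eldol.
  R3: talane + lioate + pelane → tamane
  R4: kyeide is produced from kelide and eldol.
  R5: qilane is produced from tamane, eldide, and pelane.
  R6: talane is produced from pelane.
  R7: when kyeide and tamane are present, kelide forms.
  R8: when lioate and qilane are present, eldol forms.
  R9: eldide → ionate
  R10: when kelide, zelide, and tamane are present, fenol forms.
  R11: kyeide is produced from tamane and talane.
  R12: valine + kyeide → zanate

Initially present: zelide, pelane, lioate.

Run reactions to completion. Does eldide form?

No

eldide would need kelide and eldol (R2), but eldol never forms.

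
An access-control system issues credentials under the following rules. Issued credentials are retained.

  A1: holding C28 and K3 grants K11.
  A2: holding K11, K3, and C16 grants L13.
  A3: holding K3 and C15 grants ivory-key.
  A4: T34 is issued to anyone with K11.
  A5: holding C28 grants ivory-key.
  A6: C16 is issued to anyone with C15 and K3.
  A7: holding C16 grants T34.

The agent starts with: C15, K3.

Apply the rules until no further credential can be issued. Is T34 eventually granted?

Yes

Holding C15 and K3 grants C16 (A6).
Holding C16 grants T34 (A7).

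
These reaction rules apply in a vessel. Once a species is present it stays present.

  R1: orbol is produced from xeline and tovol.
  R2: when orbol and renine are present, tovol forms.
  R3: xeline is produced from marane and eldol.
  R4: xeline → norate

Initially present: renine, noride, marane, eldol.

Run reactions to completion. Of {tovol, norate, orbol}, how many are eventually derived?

marane and eldol present → xeline forms (R3).
xeline present → norate forms (R4).
tovol would need orbol and renine (R2), but orbol never forms.
norate: reached.
orbol would need xeline and tovol (R1), but tovol never forms.
Reached: norate — 1 of the 3.

1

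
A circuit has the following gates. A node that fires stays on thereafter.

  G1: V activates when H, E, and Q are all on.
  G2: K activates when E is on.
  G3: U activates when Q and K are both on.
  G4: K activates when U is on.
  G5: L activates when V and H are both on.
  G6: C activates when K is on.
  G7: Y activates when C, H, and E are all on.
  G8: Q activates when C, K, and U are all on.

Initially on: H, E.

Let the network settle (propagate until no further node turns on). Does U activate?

U would need Q and K (G3), but Q never turns on.

No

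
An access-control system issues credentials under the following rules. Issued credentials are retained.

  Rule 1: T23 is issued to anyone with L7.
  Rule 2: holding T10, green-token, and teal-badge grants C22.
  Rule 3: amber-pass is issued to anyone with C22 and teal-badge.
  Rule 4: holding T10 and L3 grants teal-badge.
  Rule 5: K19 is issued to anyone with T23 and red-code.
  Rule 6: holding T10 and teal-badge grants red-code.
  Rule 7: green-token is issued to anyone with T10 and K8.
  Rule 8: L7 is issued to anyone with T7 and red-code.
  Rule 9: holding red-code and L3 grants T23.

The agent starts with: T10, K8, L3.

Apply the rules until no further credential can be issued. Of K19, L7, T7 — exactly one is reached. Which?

Holding T10 and L3 grants teal-badge (Rule 4).
Holding T10 and teal-badge grants red-code (Rule 6).
Holding red-code and L3 grants T23 (Rule 9).
Holding T23 and red-code grants K19 (Rule 5).
No rule produces T7, and it is not given. L7 would need T7 and red-code (Rule 8), but T7 is never granted.

K19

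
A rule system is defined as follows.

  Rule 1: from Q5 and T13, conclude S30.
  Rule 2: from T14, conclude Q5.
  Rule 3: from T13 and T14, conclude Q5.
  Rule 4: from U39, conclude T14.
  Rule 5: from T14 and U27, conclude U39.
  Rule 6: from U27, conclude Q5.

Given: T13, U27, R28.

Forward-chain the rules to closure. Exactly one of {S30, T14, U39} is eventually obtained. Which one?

From U27, Rule 6 gives Q5.
Q5 and T13 hold, so S30 follows (Rule 1).
U39 would need T14 and U27 (Rule 5), but T14 is never established. T14 would need U39 (Rule 4), but U39 is never established.

S30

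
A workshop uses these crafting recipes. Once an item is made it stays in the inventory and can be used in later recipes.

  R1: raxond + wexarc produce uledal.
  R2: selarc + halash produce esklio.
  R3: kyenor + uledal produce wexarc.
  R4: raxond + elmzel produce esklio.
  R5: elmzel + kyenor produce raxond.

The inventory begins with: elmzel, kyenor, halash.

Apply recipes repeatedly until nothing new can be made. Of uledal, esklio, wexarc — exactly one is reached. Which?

esklio

elmzel + kyenor → raxond (R5).
raxond + elmzel → esklio (R4).
wexarc would need kyenor and uledal (R3), but uledal is never obtained. uledal would need raxond and wexarc (R1), but wexarc is never obtained.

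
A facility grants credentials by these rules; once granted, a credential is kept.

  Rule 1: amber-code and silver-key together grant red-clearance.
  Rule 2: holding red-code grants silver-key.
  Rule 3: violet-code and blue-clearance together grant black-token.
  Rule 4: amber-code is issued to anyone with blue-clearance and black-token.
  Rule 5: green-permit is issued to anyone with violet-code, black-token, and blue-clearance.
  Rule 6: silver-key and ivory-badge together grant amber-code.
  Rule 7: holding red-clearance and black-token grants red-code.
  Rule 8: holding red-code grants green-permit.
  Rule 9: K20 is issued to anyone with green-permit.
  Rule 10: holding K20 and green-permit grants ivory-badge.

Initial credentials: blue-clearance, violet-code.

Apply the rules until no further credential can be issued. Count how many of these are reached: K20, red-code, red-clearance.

1

Holding violet-code and blue-clearance grants black-token (Rule 3).
Holding violet-code, black-token, and blue-clearance grants green-permit (Rule 5).
Holding green-permit grants K20 (Rule 9).
K20: reached.
red-code would need red-clearance and black-token (Rule 7), but red-clearance is never granted.
red-clearance would need amber-code and silver-key (Rule 1), but silver-key is never granted.
Reached: K20 — 1 of the 3.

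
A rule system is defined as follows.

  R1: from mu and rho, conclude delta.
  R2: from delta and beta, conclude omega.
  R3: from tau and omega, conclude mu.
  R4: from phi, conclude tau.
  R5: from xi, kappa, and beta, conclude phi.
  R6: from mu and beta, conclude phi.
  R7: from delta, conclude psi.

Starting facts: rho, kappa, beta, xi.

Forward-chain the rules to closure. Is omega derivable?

omega would need delta and beta (R2), but delta is never established.

No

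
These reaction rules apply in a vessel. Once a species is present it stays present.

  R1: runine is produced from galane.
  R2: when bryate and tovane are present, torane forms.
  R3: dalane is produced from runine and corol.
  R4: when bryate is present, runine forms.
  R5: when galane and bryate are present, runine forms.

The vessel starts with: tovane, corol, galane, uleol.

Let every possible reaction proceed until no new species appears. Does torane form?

No

torane would need bryate and tovane (R2), but bryate never forms.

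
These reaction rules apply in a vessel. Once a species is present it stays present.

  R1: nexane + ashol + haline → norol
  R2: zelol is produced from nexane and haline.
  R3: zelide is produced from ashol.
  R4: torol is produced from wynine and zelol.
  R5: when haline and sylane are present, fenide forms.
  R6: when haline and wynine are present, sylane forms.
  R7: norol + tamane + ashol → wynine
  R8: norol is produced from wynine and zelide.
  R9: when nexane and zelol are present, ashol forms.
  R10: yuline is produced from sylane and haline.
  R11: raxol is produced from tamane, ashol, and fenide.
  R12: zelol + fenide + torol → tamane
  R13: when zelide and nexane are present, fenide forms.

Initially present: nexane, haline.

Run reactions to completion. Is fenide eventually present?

Yes

nexane and haline present → zelol forms (R2).
nexane and zelol present → ashol forms (R9).
ashol present → zelide forms (R3).
zelide and nexane present → fenide forms (R13).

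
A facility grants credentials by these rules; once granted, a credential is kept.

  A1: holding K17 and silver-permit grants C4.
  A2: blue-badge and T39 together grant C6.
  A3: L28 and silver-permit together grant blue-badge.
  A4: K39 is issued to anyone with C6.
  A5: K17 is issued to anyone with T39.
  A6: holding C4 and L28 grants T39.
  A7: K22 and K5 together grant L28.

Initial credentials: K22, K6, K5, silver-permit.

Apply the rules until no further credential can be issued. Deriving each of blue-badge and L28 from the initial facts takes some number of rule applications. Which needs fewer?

L28: Holding K22 and K5 grants L28 (A7). [1 rule application]
blue-badge: Holding K22 and K5 grants L28 (A7). Holding L28 and silver-permit grants blue-badge (A3). [2 rule applications]
L28 needs fewer.

L28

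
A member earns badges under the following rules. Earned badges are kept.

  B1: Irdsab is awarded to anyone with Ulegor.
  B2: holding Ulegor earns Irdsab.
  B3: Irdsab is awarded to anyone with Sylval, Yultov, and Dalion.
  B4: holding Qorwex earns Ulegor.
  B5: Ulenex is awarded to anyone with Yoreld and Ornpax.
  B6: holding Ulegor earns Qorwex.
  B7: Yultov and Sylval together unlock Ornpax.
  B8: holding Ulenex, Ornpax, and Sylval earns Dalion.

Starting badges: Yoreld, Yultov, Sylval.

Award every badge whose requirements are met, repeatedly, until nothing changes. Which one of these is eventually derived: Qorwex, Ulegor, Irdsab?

With Yultov and Sylval, Ornpax is earned (B7).
With Yoreld and Ornpax, Ulenex is earned (B5).
With Ulenex, Ornpax, and Sylval, Dalion is earned (B8).
With Sylval, Yultov, and Dalion, Irdsab is earned (B3).
Qorwex would need Ulegor (B6), but Ulegor is never earned. Ulegor would need Qorwex (B4), but Qorwex is never earned.

Irdsab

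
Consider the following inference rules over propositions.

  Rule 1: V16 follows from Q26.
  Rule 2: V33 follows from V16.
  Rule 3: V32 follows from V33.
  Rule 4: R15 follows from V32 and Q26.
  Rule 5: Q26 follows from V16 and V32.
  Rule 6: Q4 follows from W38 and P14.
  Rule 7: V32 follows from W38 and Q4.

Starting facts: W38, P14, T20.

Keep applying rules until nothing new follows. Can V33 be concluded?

V33 would need V16 (Rule 2), but V16 is never established.

No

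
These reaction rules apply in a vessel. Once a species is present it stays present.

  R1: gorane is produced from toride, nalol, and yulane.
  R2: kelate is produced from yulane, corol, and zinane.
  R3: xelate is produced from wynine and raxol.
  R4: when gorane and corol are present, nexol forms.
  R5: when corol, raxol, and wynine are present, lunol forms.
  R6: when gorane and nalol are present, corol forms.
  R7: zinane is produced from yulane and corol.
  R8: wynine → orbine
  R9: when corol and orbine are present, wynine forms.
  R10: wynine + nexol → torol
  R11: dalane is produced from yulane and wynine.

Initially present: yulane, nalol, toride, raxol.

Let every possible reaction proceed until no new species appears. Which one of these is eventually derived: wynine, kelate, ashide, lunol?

toride, nalol, and yulane present → gorane forms (R1).
gorane and nalol present → corol forms (R6).
yulane and corol present → zinane forms (R7).
yulane, corol, and zinane present → kelate forms (R2).
No rule produces ashide, and it is not given. lunol would need corol, raxol, and wynine (R5), but wynine never forms. wynine would need corol and orbine (R9), but orbine never forms.

kelate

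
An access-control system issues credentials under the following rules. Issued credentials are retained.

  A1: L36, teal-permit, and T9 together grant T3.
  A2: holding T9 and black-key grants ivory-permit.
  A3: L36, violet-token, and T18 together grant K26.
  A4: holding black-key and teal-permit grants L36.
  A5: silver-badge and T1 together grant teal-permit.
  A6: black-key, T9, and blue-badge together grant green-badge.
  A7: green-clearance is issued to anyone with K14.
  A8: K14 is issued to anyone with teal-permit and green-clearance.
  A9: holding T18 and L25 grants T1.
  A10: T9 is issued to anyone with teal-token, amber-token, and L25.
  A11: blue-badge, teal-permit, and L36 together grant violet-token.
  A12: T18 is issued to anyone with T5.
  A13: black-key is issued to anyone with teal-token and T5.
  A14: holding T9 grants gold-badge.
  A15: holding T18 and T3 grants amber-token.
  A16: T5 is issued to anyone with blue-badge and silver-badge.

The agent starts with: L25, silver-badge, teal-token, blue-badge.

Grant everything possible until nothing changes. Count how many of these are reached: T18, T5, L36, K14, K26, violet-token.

5

Holding blue-badge and silver-badge grants T5 (A16).
Holding T5 grants T18 (A12).
Holding teal-token and T5 grants black-key (A13).
Holding T18 and L25 grants T1 (A9).
Holding silver-badge and T1 grants teal-permit (A5).
Holding black-key and teal-permit grants L36 (A4).
Holding blue-badge, teal-permit, and L36 grants violet-token (A11).
Holding L36, violet-token, and T18 grants K26 (A3).
T18: reached.
T5: reached.
L36: reached.
K14 would need teal-permit and green-clearance (A8), but green-clearance is never granted.
K26: reached.
violet-token: reached.
Reached: T18, T5, L36, K26, and violet-token — 5 of the 6.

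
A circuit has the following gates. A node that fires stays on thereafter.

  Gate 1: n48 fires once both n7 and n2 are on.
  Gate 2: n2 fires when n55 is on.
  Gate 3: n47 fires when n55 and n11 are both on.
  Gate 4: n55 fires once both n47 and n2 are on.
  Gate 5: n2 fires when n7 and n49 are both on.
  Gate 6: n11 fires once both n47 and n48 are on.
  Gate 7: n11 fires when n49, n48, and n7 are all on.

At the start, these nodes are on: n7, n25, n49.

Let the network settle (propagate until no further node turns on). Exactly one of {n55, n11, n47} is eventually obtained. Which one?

n11

n7 and n49 are on, so n2 fires (Gate 5).
Gate 1: n7 and n2 on → n48 on.
n49, n48, and n7 are on, so n11 fires (Gate 7).
n47 would need n55 and n11 (Gate 3), but n55 never turns on. n55 would need n47 and n2 (Gate 4), but n47 never turns on.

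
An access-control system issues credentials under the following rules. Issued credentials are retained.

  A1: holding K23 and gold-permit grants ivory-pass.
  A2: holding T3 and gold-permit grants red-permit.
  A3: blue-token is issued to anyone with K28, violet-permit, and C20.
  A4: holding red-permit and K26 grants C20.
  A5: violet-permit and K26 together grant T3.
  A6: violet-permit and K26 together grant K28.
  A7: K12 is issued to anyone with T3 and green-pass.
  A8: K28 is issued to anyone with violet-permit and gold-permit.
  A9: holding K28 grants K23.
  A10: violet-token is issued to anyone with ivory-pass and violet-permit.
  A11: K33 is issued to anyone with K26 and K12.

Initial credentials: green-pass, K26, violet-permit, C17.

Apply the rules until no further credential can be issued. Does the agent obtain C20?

C20 would need red-permit and K26 (A4), but red-permit is never granted.

No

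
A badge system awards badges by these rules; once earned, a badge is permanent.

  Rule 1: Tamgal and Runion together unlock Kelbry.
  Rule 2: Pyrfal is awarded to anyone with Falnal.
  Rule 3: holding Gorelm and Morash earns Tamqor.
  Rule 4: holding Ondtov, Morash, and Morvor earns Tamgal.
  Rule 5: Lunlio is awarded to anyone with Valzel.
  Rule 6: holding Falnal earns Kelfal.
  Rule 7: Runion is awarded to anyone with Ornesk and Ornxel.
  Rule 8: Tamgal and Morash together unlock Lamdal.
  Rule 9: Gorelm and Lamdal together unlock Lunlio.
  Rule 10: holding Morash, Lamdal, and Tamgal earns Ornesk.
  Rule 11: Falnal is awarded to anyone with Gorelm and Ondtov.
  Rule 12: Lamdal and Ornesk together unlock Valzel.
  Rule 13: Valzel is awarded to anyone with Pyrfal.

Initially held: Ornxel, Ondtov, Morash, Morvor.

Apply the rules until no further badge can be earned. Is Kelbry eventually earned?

With Ondtov, Morash, and Morvor, Tamgal is earned (Rule 4).
With Tamgal and Morash, Lamdal is earned (Rule 8).
With Morash, Lamdal, and Tamgal, Ornesk is earned (Rule 10).
With Ornesk and Ornxel, Runion is earned (Rule 7).
With Tamgal and Runion, Kelbry is earned (Rule 1).

Yes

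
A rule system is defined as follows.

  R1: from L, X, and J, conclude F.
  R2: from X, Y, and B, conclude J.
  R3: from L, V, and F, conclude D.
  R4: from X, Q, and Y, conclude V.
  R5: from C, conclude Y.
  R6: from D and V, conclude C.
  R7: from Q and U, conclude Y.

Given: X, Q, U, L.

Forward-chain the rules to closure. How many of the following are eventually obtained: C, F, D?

0

C would need D and V (R6), but D is never established.
F would need L, X, and J (R1), but J is never established.
D would need L, V, and F (R3), but F is never established.
None of the 3 are reached.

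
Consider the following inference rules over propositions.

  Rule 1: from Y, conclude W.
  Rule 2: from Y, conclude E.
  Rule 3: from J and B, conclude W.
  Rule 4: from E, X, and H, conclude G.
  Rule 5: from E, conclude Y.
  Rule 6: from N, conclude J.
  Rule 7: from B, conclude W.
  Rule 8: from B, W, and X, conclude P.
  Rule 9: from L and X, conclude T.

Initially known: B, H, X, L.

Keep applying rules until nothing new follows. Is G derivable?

No

G would need E, X, and H (Rule 4), but E is never established.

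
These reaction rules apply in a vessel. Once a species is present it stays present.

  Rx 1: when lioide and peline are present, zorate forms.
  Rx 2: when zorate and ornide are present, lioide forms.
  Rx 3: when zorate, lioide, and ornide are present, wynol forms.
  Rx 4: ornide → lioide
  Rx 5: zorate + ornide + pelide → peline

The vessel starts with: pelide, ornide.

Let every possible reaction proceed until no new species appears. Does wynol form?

wynol would need zorate, lioide, and ornide (Rx 3), but zorate never forms.

No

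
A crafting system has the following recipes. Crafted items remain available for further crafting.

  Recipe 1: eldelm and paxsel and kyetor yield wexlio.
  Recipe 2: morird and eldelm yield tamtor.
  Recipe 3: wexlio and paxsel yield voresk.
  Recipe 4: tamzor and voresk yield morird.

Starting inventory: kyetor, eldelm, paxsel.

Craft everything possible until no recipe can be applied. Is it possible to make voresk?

Yes

Using Recipe 1, eldelm, paxsel, and kyetor make wexlio.
wexlio and paxsel → voresk (Recipe 3).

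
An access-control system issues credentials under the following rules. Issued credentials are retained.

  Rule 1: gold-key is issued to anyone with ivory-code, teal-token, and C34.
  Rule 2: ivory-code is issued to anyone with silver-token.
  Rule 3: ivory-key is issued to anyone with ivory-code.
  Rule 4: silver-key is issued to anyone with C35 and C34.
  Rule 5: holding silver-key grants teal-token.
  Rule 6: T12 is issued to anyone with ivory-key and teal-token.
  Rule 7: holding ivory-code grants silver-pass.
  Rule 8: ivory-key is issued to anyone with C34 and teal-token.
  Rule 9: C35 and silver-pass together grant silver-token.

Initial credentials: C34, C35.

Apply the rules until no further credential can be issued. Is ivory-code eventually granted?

ivory-code would need silver-token (Rule 2), but silver-token is never granted.

No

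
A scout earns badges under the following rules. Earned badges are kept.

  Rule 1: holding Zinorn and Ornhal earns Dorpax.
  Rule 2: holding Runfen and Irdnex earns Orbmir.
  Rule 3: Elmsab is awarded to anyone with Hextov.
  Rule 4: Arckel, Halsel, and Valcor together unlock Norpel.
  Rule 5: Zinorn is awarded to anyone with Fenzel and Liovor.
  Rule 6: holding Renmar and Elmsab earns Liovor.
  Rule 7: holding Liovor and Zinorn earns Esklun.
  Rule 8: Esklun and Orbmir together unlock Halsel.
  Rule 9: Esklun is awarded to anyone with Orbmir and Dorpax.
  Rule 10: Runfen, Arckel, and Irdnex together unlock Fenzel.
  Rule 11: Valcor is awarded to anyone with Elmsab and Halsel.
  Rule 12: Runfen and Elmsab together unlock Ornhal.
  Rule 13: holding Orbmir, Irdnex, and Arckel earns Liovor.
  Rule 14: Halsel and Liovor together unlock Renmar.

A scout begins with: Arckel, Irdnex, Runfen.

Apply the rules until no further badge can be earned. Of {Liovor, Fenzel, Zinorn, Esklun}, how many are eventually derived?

4

With Runfen, Arckel, and Irdnex, Fenzel is earned (Rule 10).
With Runfen and Irdnex, Orbmir is earned (Rule 2).
With Orbmir, Irdnex, and Arckel, Liovor is earned (Rule 13).
With Fenzel and Liovor, Zinorn is earned (Rule 5).
With Liovor and Zinorn, Esklun is earned (Rule 7).
Liovor: reached.
Fenzel: reached.
Zinorn: reached.
Esklun: reached.
All 4 are reached.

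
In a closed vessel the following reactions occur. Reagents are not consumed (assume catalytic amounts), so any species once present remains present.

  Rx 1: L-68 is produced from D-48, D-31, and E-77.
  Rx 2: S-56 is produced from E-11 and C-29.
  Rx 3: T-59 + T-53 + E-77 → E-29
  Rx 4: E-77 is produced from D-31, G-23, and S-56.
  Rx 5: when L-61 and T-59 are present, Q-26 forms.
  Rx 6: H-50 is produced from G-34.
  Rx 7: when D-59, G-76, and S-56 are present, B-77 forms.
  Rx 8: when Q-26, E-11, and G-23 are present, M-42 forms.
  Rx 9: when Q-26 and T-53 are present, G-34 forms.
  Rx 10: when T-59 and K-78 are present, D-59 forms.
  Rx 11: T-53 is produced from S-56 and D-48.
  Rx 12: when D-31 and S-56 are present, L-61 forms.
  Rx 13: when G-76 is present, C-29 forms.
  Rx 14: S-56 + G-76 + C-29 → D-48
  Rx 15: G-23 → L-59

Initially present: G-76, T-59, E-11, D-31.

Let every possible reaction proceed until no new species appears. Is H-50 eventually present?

Yes

G-76 present → C-29 forms (Rx 13).
E-11 and C-29 present → S-56 forms (Rx 2).
D-31 and S-56 present → L-61 forms (Rx 12).
S-56, G-76, and C-29 present → D-48 forms (Rx 14).
S-56 and D-48 present → T-53 forms (Rx 11).
L-61 and T-59 present → Q-26 forms (Rx 5).
Q-26 and T-53 present → G-34 forms (Rx 9).
G-34 present → H-50 forms (Rx 6).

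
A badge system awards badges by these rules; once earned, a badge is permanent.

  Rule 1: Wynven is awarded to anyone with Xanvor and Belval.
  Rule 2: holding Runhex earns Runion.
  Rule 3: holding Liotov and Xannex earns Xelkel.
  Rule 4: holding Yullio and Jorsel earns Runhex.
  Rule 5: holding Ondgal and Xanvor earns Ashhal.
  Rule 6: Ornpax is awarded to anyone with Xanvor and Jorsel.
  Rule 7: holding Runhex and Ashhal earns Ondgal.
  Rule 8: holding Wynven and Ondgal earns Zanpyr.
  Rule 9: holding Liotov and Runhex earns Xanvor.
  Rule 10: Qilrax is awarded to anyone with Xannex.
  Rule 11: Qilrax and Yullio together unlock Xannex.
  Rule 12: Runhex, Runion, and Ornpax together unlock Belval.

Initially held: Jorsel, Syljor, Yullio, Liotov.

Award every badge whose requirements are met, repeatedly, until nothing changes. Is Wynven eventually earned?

With Yullio and Jorsel, Runhex is earned (Rule 4).
With Runhex, Runion is earned (Rule 2).
With Liotov and Runhex, Xanvor is earned (Rule 9).
With Xanvor and Jorsel, Ornpax is earned (Rule 6).
With Runhex, Runion, and Ornpax, Belval is earned (Rule 12).
With Xanvor and Belval, Wynven is earned (Rule 1).

Yes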